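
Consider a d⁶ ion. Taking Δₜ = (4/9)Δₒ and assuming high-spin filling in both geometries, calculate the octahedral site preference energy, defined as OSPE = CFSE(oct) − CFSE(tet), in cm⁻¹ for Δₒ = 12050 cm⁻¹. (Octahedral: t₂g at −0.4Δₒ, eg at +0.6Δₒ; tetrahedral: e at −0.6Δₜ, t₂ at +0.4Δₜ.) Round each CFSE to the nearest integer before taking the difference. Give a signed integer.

-1607

Octahedral (high-spin): t2g^4 e_g^2, CFSE = 4(−0.4) + 2(+0.6) = -0.4Δₒ = -0.4 × 12050 = -4820 cm⁻¹.
Tetrahedral: e^3 t2^3, CFSE = 3(−0.6) + 3(+0.4) = -0.6Δₜ = -0.6 × (4/9) × 12050 = -3213 cm⁻¹.
Subtracting, OSPE = -4820 − (-3213) = -1607 cm⁻¹.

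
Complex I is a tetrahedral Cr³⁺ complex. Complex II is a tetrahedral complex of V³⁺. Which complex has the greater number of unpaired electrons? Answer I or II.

I

I: Cr is in group 6, so Cr³⁺ is d³ (6 − 3 = 3); Tetrahedral splitting is small, so the complex is high-spin; e² t₂¹ → 3 unpaired.
II: V sits in group 5; removing 3 electrons leaves V³⁺ with 5 − 3 = 2 d electrons; With tetrahedral geometry the complex is necessarily high-spin; e² t₂⁰ → 2 unpaired.
So I has more unpaired electrons.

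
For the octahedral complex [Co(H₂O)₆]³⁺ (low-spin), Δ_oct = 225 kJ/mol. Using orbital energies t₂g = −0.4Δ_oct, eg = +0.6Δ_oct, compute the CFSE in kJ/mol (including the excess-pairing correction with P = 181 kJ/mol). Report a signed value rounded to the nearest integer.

-178

H₂O is neutral, so the +3 overall charge sits on Co: oxidation state +3.
Co³⁺: group 9, so d-count = 9 − 3 = 6.
Configuration: t₂g⁶ eg⁰.
The orbital stabilization is -2.4Δ_oct = -2.4 × 225 = -540 kJ/mol.
Relative to high-spin t₂g⁴ eg² (1 paired), the low-spin configuration has 2 additional pairs, contributing +2 × 181 = +362 kJ/mol.
Combining: -540 + 362 = -178 kJ/mol.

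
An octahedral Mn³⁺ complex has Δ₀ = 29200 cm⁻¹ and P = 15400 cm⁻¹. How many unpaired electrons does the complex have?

2

Group 7 minus oxidation state +3 gives a d⁴ configuration for Mn³⁺.
Δ₀ > P, so pairing is preferred: the ground state is low-spin.
Configuration: t₂g⁴ eg⁰.
Unpaired electrons: 2.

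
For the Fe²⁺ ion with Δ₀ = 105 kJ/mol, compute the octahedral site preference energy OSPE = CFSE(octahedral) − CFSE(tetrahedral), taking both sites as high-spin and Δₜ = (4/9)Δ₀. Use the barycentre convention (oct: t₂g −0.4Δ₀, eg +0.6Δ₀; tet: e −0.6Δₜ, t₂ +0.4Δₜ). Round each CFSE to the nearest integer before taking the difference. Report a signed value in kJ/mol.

-14

Group 8 minus oxidation state +2 gives a d⁶ configuration for Fe²⁺.
In an octahedral site d⁶ (HS) is t2g^4 e_g^2, giving CFSE(oct) = -0.4Δ₀ = -42 kJ/mol.
In a tetrahedral site the filling is e^3 t2^3: CFSE(tet) = -0.6Δₜ = -0.6 × (4/9)(105) = -28 kJ/mol.
OSPE = CFSE(oct) − CFSE(tet) = -42 − (-28) = -14 kJ/mol.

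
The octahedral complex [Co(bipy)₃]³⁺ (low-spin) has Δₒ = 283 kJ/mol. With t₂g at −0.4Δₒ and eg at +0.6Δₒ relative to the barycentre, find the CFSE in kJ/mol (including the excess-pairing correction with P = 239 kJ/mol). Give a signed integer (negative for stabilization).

-201

bipy is neutral, so the +3 overall charge sits on Co: oxidation state +3.
Co³⁺: group 9, so d-count = 9 − 3 = 6.
Electron filling gives t₂g⁶ eg⁰.
The orbital stabilization is -2.4Δₒ = -2.4 × 283 = -679 kJ/mol.
High-spin d⁶ would be t₂g⁴ eg² with 1 pair; low-spin has 3, so 2 excess pairs cost +2P = +478 kJ/mol.
Combining: -679 + 478 = -201 kJ/mol.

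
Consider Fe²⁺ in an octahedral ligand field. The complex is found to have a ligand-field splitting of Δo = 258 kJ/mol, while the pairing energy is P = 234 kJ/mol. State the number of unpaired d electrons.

0

Group 8 minus oxidation state +2 gives a d⁶ configuration for Fe²⁺.
Here Δo > P (258 > 234), so the low-spin state is favoured.
That gives t2g^6 e_g^0.
Unpaired electrons: 0.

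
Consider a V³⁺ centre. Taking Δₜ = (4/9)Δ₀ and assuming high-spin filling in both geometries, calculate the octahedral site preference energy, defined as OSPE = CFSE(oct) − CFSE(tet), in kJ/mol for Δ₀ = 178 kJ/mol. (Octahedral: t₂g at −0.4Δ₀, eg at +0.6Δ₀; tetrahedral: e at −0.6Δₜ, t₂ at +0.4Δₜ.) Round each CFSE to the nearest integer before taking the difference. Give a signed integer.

V is in group 5, so V³⁺ is d² (5 − 3 = 2).
Octahedral high-spin t2g^2 e_g^0: CFSE = -0.8 × 178 = -142 kJ/mol.
Tetrahedral e^2 t2^0 gives -1.2Δₜ = -1.2 × (4/9) × 178 = -95 kJ/mol.
OSPE = CFSE(oct) − CFSE(tet) = -142 − (-95) = -47 kJ/mol.

-47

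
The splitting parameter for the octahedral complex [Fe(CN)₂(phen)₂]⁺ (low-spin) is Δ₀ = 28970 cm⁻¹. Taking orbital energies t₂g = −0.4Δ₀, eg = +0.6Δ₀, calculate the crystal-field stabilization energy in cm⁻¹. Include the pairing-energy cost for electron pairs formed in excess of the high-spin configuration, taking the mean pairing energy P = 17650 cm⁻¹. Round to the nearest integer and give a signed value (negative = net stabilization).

Ligand charges: 2×(-1) from CN⁻ and 2×(+0) from phen sum to -2; with overall charge +1, Fe is +3.
Fe³⁺: group 8, so d-count = 8 − 3 = 5.
The d⁵ electrons fill as t₂g⁵ eg⁰.
CFSE(orbital) = 5×(-0.4Δ₀) + 0×(0.6Δ₀) = -2.0Δ₀; with Δ₀ = 28970 cm⁻¹ that is -57940 cm⁻¹.
Pairing penalty: 2 pairs vs 0 in the high-spin reference → 2 extra × P = 35300 cm⁻¹.
Overall CFSE = -57940 + 35300 = -22640 cm⁻¹.

-22640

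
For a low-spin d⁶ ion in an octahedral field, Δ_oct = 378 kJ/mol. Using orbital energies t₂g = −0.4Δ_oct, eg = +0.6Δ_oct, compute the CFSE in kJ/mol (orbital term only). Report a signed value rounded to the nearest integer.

Electron filling gives t₂g⁶ eg⁰.
CFSE(orbital) = 6×(-0.4Δ_oct) + 0×(0.6Δ_oct) = -2.4Δ_oct; with Δ_oct = 378 kJ/mol that is -907 kJ/mol.

-907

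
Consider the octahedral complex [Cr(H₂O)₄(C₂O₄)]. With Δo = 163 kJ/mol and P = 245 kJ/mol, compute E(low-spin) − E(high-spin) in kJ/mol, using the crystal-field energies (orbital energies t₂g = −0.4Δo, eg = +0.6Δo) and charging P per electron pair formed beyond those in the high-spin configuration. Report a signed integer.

Ligand charges: 4×(+0) from H₂O and 1×(-2) from C₂O₄²⁻ sum to -2; with overall charge +0, Cr is +2.
Cr²⁺: group 6, so d-count = 6 − 2 = 4.
In the high-spin limit (t₂g³ eg¹) the orbital term is -0.6Δo = -98 kJ/mol, with no excess pairing.
Low-spin t₂g⁴ eg⁰ gives -1.6Δo = -261 kJ/mol, but forming 1 extra pair costs 1P = 245 kJ/mol, so E(LS) = -261 + 245 = -16 kJ/mol.
The difference is -16 − (-98) = 82 kJ/mol, so high-spin lies lower.

82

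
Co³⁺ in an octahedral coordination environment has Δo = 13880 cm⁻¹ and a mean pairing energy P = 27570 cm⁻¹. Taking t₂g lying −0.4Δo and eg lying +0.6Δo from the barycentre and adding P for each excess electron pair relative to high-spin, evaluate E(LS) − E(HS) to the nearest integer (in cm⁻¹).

Co³⁺: group 9, so d-count = 9 − 3 = 6.
High-spin d⁶ fills as t₂g⁴ eg² with CFSE 4(−0.4) + 2(+0.6) = -0.4Δo = -5552 cm⁻¹.
For low-spin the configuration is t₂g⁶ eg⁰: orbital energy -2.4 × 13880 = -33312 cm⁻¹, and 2 additional pairs relative to high-spin add 55140 cm⁻¹, giving 21828 cm⁻¹.
Thus E(LS) − E(HS) = 27380 cm⁻¹.

27380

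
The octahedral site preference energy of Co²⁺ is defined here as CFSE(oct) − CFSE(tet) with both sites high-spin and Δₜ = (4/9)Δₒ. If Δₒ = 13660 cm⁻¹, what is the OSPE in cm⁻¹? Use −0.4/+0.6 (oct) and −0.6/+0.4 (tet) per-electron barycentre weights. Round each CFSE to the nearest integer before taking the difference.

Co sits in group 9; removing 2 electrons leaves Co²⁺ with 9 − 2 = 7 d electrons.
Octahedral high-spin t2g^5 e_g^2: CFSE = -0.8 × 13660 = -10928 cm⁻¹.
In a tetrahedral site the filling is e^4 t2^3: CFSE(tet) = -1.2Δₜ = -1.2 × (4/9)(13660) = -7285 cm⁻¹.
OSPE = -10928 − (-7285) = -3643 cm⁻¹.

-3643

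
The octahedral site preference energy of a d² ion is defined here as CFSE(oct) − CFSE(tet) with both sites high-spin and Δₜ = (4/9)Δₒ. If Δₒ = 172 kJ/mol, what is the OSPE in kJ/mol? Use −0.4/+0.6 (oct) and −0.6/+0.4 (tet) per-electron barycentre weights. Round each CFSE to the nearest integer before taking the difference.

In an octahedral site d² (HS) is t₂g² eg⁰, giving CFSE(oct) = -0.8Δₒ = -138 kJ/mol.
In a tetrahedral site the filling is e² t₂⁰: CFSE(tet) = -1.2Δₜ = -1.2 × (4/9)(172) = -92 kJ/mol.
Subtracting, OSPE = -138 − (-92) = -46 kJ/mol.

-46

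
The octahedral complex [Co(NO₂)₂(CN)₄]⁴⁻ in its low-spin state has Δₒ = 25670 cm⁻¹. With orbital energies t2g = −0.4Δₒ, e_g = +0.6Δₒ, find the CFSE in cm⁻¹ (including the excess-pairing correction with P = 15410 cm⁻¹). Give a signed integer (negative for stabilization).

Ligand charges: 2×(-1) from NO₂⁻ and 4×(-1) from CN⁻ sum to -6; with overall charge -4, Co is +2.
Co sits in group 9; removing 2 electrons leaves Co²⁺ with 9 − 2 = 7 d electrons.
The d⁷ electrons fill as t2g^6 e_g^1.
The orbital stabilization is -1.8Δₒ = -1.8 × 25670 = -46206 cm⁻¹.
Relative to high-spin t2g^5 e_g^2 (2 paired), the low-spin configuration has 1 additional pair, contributing +1 × 15410 = +15410 cm⁻¹.
Overall CFSE = -46206 + 15410 = -30796 cm⁻¹.

-30796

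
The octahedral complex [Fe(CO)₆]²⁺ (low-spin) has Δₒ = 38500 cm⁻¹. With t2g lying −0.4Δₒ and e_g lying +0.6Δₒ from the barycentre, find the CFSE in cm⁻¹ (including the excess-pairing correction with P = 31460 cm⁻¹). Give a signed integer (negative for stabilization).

-29480

CO is neutral, so the +2 overall charge sits on Fe: oxidation state +2.
Group 8 minus oxidation state +2 gives a d⁶ configuration for Fe²⁺.
The d⁶ electrons fill as t2g^6 e_g^0.
The orbital stabilization is -2.4Δₒ = -2.4 × 38500 = -92400 cm⁻¹.
Relative to high-spin t2g^4 e_g^2 (1 paired), the low-spin configuration has 2 additional pairs, contributing +2 × 31460 = +62920 cm⁻¹.
Combining: -92400 + 62920 = -29480 cm⁻¹.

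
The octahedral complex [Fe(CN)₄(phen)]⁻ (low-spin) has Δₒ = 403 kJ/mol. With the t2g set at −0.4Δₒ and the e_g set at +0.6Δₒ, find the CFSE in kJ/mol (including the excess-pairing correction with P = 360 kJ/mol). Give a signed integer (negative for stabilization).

-86

Ligand charges: 4×(-1) from CN⁻ and 1×(+0) from phen sum to -4; with overall charge -1, Fe is +3.
Fe is in group 8, so Fe³⁺ is d⁵ (8 − 3 = 5).
Electron filling gives t2g^5 e_g^0.
The orbital stabilization is -2.0Δₒ = -2.0 × 403 = -806 kJ/mol.
Relative to high-spin t2g^3 e_g^2 (0 paired), the low-spin configuration has 2 additional pairs, contributing +2 × 360 = +720 kJ/mol.
Net CFSE = -806 + 720 = -86 kJ/mol.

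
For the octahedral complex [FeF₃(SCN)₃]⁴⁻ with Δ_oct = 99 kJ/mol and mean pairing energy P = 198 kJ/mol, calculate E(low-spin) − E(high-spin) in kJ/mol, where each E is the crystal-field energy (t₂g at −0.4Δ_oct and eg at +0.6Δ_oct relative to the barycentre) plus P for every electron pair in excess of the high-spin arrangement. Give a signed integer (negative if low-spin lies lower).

Ligand charges: 3×(-1) from F⁻ and 3×(-1) from SCN⁻ sum to -6; with overall charge -4, Fe is +2.
Group 8 minus oxidation state +2 gives a d⁶ configuration for Fe²⁺.
High-spin d⁶ fills as t₂g⁴ eg² with CFSE 4(−0.4) + 2(+0.6) = -0.4Δ_oct = -40 kJ/mol.
For low-spin the configuration is t₂g⁶ eg⁰: orbital energy -2.4 × 99 = -238 kJ/mol, and 2 additional pairs relative to high-spin add 396 kJ/mol, giving 158 kJ/mol.
E(LS) − E(HS) = 158 − (-40) = 198 kJ/mol.

198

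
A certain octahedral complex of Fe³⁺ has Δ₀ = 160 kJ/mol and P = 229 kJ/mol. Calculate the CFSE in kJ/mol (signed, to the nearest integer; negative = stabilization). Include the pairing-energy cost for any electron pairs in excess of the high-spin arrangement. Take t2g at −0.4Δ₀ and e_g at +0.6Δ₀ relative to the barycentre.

0

Fe³⁺: group 8, so d-count = 8 − 3 = 5.
Since Δ₀ = 160 kJ/mol < P = 229 kJ/mol, the complex adopts the high-spin configuration.
Filling d⁵ accordingly: t2g^3 e_g^2.
Orbital CFSE = 0.0Δ₀ = 0.0 × 160 = 0 kJ/mol.
High-spin has no excess pairs, so no pairing correction applies.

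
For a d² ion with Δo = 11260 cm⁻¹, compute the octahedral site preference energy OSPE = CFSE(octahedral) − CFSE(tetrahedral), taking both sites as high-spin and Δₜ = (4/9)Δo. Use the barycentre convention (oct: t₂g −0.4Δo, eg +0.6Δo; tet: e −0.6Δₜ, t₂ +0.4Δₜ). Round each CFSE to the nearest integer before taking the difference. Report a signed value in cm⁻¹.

Octahedral high-spin t2g^2 e_g^0: CFSE = -0.8 × 11260 = -9008 cm⁻¹.
Tetrahedral e^2 t2^0 gives -1.2Δₜ = -1.2 × (4/9) × 11260 = -6005 cm⁻¹.
Subtracting, OSPE = -9008 − (-6005) = -3003 cm⁻¹.

-3003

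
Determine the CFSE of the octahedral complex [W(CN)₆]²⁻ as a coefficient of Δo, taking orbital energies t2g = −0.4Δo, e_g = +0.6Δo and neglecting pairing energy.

-0.8 Δo

Each CN⁻ contributes -1; 6 × (-1) = -6. With overall charge -2, W is in the +4 oxidation state.
W sits in group 6; removing 4 electrons leaves W⁴⁺ with 6 − 4 = 2 d electrons.
Configuration: t2g^2 e_g^0.
CFSE = 2(-0.4Δo) + 0(0.6Δo) = -0.8Δo + 0.0Δo = -0.8Δo.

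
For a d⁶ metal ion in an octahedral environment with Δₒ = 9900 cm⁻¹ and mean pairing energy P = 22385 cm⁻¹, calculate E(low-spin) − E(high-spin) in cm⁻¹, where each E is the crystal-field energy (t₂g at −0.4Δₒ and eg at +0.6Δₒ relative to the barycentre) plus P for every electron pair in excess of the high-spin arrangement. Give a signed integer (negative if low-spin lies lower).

High-spin d⁶ fills as t₂g⁴ eg² with CFSE 4(−0.4) + 2(+0.6) = -0.4Δₒ = -3960 cm⁻¹.
Low-spin: t₂g⁶ eg⁰, orbital CFSE = -2.4Δₒ = -23760 cm⁻¹; plus 2 excess pairs × P = +44770 cm⁻¹; total 21010 cm⁻¹.
Thus E(LS) − E(HS) = 24970 cm⁻¹.

24970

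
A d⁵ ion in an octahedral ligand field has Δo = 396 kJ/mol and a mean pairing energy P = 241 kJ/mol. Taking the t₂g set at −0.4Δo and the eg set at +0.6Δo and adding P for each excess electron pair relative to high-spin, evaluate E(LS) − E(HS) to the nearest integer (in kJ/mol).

High-spin d⁵ fills as t₂g³ eg² with CFSE 3(−0.4) + 2(+0.6) = 0.0Δo = 0 kJ/mol.
For low-spin the configuration is t₂g⁵ eg⁰: orbital energy -2.0 × 396 = -792 kJ/mol, and 2 additional pairs relative to high-spin add 482 kJ/mol, giving -310 kJ/mol.
The difference is -310 − (0) = -310 kJ/mol, so low-spin lies lower.

-310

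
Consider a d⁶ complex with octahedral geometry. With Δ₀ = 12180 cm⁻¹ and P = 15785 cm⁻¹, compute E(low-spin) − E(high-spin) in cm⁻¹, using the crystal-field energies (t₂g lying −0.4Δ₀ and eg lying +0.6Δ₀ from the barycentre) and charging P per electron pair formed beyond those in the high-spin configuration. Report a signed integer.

7210

High-spin: t₂g⁴ eg², CFSE = -0.4Δ₀ = -4872 cm⁻¹.
Low-spin t₂g⁶ eg⁰ gives -2.4Δ₀ = -29232 cm⁻¹, but forming 2 extra pairs costs 2P = 31570 cm⁻¹, so E(LS) = -29232 + 31570 = 2338 cm⁻¹.
The difference is 2338 − (-4872) = 7210 cm⁻¹, so high-spin lies lower.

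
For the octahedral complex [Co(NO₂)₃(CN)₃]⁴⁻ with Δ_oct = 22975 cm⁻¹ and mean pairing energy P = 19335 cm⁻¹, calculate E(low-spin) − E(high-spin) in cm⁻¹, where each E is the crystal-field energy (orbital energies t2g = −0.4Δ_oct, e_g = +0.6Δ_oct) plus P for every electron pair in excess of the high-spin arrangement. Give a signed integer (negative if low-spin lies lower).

-3640

Ligand charges: 3×(-1) from NO₂⁻ and 3×(-1) from CN⁻ sum to -6; with overall charge -4, Co is +2.
Group 9 minus oxidation state +2 gives a d⁷ configuration for Co²⁺.
In the high-spin limit (t2g^5 e_g^2) the orbital term is -0.8Δ_oct = -18380 cm⁻¹, with no excess pairing.
Low-spin t2g^6 e_g^1 gives -1.8Δ_oct = -41355 cm⁻¹, but forming 1 extra pair costs 1P = 19335 cm⁻¹, so E(LS) = -41355 + 19335 = -22020 cm⁻¹.
Thus E(LS) − E(HS) = -3640 cm⁻¹.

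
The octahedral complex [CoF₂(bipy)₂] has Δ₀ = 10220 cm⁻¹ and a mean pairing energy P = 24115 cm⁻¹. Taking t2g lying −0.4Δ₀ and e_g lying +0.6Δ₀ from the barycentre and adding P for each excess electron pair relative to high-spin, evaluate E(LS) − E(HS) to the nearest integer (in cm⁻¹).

13895

Ligand charges: 2×(-1) from F⁻ and 2×(+0) from bipy sum to -2; with overall charge +0, Co is +2.
Co sits in group 9; removing 2 electrons leaves Co²⁺ with 9 − 2 = 7 d electrons.
High-spin d⁷ fills as t2g^5 e_g^2 with CFSE 5(−0.4) + 2(+0.6) = -0.8Δ₀ = -8176 cm⁻¹.
Low-spin: t2g^6 e_g^1, orbital CFSE = -1.8Δ₀ = -18396 cm⁻¹; plus 1 excess pair × P = +24115 cm⁻¹; total 5719 cm⁻¹.
E(LS) − E(HS) = 5719 − (-8176) = 13895 cm⁻¹.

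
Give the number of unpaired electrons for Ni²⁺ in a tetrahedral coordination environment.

2

Ni is in group 10, so Ni²⁺ is d⁸ (10 − 2 = 8).
Tetrahedral splitting is small, so the complex is high-spin.
Configuration: e^4 t2^4, giving 2 unpaired electrons.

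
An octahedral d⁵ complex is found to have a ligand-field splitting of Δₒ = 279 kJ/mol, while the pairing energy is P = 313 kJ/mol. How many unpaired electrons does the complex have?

Since Δₒ = 279 kJ/mol < P = 313 kJ/mol, the complex adopts the high-spin configuration.
That gives t₂g³ eg².
Unpaired electrons: 5.

5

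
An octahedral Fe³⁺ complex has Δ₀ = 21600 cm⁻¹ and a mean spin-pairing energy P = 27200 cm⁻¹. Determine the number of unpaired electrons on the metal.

5

Fe sits in group 8; removing 3 electrons leaves Fe³⁺ with 8 − 3 = 5 d electrons.
Δ₀ < P, so pairing is avoided: the ground state is high-spin.
Configuration: t₂g³ eg².
Unpaired electrons: 5.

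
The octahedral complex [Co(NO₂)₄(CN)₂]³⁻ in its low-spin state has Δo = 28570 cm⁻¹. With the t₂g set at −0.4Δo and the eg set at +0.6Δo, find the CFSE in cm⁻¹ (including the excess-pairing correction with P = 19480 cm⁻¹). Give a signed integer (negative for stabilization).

-29608

Ligand charges: 4×(-1) from NO₂⁻ and 2×(-1) from CN⁻ sum to -6; with overall charge -3, Co is +3.
Co³⁺: group 9, so d-count = 9 − 3 = 6.
Electron filling gives t₂g⁶ eg⁰.
CFSE(orbital) = 6×(-0.4Δo) + 0×(0.6Δo) = -2.4Δo; with Δo = 28570 cm⁻¹ that is -68568 cm⁻¹.
Relative to high-spin t₂g⁴ eg² (1 paired), the low-spin configuration has 2 additional pairs, contributing +2 × 19480 = +38960 cm⁻¹.
Overall CFSE = -68568 + 38960 = -29608 cm⁻¹.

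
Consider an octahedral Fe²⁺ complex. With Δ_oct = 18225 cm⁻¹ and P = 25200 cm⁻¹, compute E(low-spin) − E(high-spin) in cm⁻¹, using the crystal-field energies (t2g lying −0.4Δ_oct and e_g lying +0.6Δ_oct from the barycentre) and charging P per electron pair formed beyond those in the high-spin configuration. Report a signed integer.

Fe is in group 8, so Fe²⁺ is d⁶ (8 − 2 = 6).
High-spin d⁶ fills as t2g^4 e_g^2 with CFSE 4(−0.4) + 2(+0.6) = -0.4Δ_oct = -7290 cm⁻¹.
Low-spin: t2g^6 e_g^0, orbital CFSE = -2.4Δ_oct = -43740 cm⁻¹; plus 2 excess pairs × P = +50400 cm⁻¹; total 6660 cm⁻¹.
E(LS) − E(HS) = 6660 − (-7290) = 13950 cm⁻¹.

13950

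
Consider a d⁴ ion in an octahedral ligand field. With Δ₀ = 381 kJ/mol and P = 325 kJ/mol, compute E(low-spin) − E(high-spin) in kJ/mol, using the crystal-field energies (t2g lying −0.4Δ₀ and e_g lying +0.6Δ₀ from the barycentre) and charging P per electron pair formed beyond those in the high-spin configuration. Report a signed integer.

-56

High-spin d⁴ fills as t2g^3 e_g^1 with CFSE 3(−0.4) + 1(+0.6) = -0.6Δ₀ = -229 kJ/mol.
Low-spin: t2g^4 e_g^0, orbital CFSE = -1.6Δ₀ = -610 kJ/mol; plus 1 excess pair × P = +325 kJ/mol; total -285 kJ/mol.
Thus E(LS) − E(HS) = -56 kJ/mol.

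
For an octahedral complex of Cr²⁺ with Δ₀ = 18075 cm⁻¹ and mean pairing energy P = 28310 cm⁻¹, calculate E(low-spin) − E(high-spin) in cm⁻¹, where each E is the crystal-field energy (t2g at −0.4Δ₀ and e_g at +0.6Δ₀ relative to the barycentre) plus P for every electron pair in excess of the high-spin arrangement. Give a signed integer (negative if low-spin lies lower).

10235

Cr²⁺: group 6, so d-count = 6 − 2 = 4.
High-spin: t2g^3 e_g^1, CFSE = -0.6Δ₀ = -10845 cm⁻¹.
For low-spin the configuration is t2g^4 e_g^0: orbital energy -1.6 × 18075 = -28920 cm⁻¹, and 1 additional pair relative to high-spin adds 28310 cm⁻¹, giving -610 cm⁻¹.
E(LS) − E(HS) = -610 − (-10845) = 10235 cm⁻¹.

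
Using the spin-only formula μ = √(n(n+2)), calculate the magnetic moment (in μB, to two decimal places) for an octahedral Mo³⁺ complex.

Group 6 minus oxidation state +3 gives a d³ configuration for Mo³⁺.
Configuration: t₂g³ eg⁰ → 3 unpaired electrons.
μ(spin-only) = √[3(3+2)] = √15 ≈ 3.87 μB.

3.87 μB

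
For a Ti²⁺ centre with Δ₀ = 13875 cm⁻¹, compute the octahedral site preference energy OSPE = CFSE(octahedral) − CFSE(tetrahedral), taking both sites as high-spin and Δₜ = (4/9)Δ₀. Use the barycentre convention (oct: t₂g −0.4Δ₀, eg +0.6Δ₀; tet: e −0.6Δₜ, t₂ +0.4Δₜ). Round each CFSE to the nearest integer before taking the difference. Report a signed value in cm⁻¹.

-3700

Ti is in group 4, so Ti²⁺ is d² (4 − 2 = 2).
In an octahedral site d² (HS) is t₂g² eg⁰, giving CFSE(oct) = -0.8Δ₀ = -11100 cm⁻¹.
In a tetrahedral site the filling is e² t₂⁰: CFSE(tet) = -1.2Δₜ = -1.2 × (4/9)(13875) = -7400 cm⁻¹.
OSPE = CFSE(oct) − CFSE(tet) = -11100 − (-7400) = -3700 cm⁻¹.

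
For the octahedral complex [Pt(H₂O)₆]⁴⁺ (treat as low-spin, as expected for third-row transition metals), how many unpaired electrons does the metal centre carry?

H₂O is neutral, so the +4 overall charge sits on Pt: oxidation state +4.
Pt sits in group 10; removing 4 electrons leaves Pt⁴⁺ with 10 − 4 = 6 d electrons.
Configuration: t2g^6 e_g^0, giving 0 unpaired electrons.

0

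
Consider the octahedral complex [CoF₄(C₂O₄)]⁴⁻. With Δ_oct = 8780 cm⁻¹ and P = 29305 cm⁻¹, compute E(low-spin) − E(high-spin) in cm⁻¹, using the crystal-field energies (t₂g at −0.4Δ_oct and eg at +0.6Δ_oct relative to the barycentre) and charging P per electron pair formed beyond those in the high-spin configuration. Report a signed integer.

Ligand charges: 4×(-1) from F⁻ and 1×(-2) from C₂O₄²⁻ sum to -6; with overall charge -4, Co is +2.
Co sits in group 9; removing 2 electrons leaves Co²⁺ with 9 − 2 = 7 d electrons.
High-spin d⁷ fills as t₂g⁵ eg² with CFSE 5(−0.4) + 2(+0.6) = -0.8Δ_oct = -7024 cm⁻¹.
For low-spin the configuration is t₂g⁶ eg¹: orbital energy -1.8 × 8780 = -15804 cm⁻¹, and 1 additional pair relative to high-spin adds 29305 cm⁻¹, giving 13501 cm⁻¹.
The difference is 13501 − (-7024) = 20525 cm⁻¹, so high-spin lies lower.

20525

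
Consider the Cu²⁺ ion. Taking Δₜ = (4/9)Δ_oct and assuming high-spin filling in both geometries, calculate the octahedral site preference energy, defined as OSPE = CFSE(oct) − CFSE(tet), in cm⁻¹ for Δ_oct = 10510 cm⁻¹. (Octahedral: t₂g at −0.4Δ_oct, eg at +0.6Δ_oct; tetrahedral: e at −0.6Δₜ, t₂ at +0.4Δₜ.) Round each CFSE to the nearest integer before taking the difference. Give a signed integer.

-4438

Group 11 minus oxidation state +2 gives a d⁹ configuration for Cu²⁺.
Octahedral high-spin t2g^6 e_g^3: CFSE = -0.6 × 10510 = -6306 cm⁻¹.
Tetrahedral e^4 t2^5 gives -0.4Δₜ = -0.4 × (4/9) × 10510 = -1868 cm⁻¹.
OSPE = -6306 − (-1868) = -4438 cm⁻¹.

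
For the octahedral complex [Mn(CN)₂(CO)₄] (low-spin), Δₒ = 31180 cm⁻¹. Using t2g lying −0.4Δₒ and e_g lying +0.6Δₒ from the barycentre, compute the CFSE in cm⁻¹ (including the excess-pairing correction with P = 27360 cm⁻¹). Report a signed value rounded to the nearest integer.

Ligand charges: 2×(-1) from CN⁻ and 4×(+0) from CO sum to -2; with overall charge +0, Mn is +2.
Group 7 minus oxidation state +2 gives a d⁵ configuration for Mn²⁺.
The d⁵ electrons fill as t2g^5 e_g^0.
Orbital CFSE = 5(-0.4) + 0(0.6) = -2.0Δₒ = -2.0 × 31180 = -62360 cm⁻¹.
High-spin d⁵ would be t2g^3 e_g^2 with 0 pairs; low-spin has 2, so 2 excess pairs cost +2P = +54720 cm⁻¹.
Overall CFSE = -62360 + 54720 = -7640 cm⁻¹.

-7640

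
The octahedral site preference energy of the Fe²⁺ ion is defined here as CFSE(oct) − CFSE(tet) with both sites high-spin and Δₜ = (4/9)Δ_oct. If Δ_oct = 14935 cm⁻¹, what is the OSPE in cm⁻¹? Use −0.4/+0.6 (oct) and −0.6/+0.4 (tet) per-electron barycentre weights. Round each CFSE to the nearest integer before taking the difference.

Group 8 minus oxidation state +2 gives a d⁶ configuration for Fe²⁺.
Octahedral high-spin t2g^4 e_g^2: CFSE = -0.4 × 14935 = -5974 cm⁻¹.
Tetrahedral e^3 t2^3 gives -0.6Δₜ = -0.6 × (4/9) × 14935 = -3983 cm⁻¹.
OSPE = -5974 − (-3983) = -1991 cm⁻¹.

-1991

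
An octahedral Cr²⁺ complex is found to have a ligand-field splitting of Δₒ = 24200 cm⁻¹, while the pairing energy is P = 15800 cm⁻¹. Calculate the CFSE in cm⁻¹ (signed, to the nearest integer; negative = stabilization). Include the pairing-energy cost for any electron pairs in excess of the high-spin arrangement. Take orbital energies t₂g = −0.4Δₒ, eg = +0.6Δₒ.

-22920

Cr sits in group 6; removing 2 electrons leaves Cr²⁺ with 6 − 2 = 4 d electrons.
Here Δₒ > P (24200 > 15800), so the low-spin state is favoured.
Configuration: t₂g⁴ eg⁰.
Orbital CFSE = -1.6Δₒ = -1.6 × 24200 = -38720 cm⁻¹.
Excess pairs vs high-spin: 1 − 0 = 1; pairing cost = +15800 cm⁻¹.
Net CFSE = -38720 + 15800 = -22920 cm⁻¹.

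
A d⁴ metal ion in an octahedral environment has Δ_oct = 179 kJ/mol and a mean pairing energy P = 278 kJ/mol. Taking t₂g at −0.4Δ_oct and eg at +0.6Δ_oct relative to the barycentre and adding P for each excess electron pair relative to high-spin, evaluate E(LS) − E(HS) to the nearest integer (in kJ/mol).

High-spin: t₂g³ eg¹, CFSE = -0.6Δ_oct = -107 kJ/mol.
Low-spin t₂g⁴ eg⁰ gives -1.6Δ_oct = -286 kJ/mol, but forming 1 extra pair costs 1P = 278 kJ/mol, so E(LS) = -286 + 278 = -8 kJ/mol.
Thus E(LS) − E(HS) = 99 kJ/mol.

99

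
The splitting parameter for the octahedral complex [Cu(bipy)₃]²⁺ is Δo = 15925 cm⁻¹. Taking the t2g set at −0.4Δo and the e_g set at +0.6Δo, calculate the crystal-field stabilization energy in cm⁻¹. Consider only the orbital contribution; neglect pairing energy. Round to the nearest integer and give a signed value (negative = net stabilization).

bipy is neutral, so the +2 overall charge sits on Cu: oxidation state +2.
Cu²⁺: group 11, so d-count = 11 − 2 = 9.
The d⁹ electrons fill as t2g^6 e_g^3.
The orbital stabilization is -0.6Δo = -0.6 × 15925 = -9555 cm⁻¹.

-9555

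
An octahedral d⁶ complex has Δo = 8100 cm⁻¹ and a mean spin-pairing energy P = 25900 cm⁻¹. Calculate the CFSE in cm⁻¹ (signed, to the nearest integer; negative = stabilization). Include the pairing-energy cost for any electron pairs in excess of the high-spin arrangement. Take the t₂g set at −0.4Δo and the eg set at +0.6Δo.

Here Δo < P (8100 < 25900), so the high-spin state is favoured.
Configuration: t₂g⁴ eg².
Orbital CFSE = -0.4Δo = -0.4 × 8100 = -3240 cm⁻¹.
High-spin has no excess pairs, so no pairing correction applies.

-3240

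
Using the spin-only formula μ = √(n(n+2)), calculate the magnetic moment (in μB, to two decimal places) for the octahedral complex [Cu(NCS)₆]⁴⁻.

1.73 μB

Each NCS⁻ contributes -1; 6 × (-1) = -6. With overall charge -4, Cu is in the +2 oxidation state.
Group 11 minus oxidation state +2 gives a d⁹ configuration for Cu²⁺.
Configuration: t₂g⁶ eg³ → 1 unpaired electron.
μ(spin-only) = √[1(1+2)] = √3 ≈ 1.73 μB.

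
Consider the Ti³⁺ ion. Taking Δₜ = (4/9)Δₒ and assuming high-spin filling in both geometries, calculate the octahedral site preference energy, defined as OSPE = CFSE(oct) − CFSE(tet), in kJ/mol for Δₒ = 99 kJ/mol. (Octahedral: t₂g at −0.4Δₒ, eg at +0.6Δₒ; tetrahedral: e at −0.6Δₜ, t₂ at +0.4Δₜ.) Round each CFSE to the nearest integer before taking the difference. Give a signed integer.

Ti is in group 4, so Ti³⁺ is d¹ (4 − 3 = 1).
In an octahedral site d¹ (HS) is t₂g¹ eg⁰, giving CFSE(oct) = -0.4Δₒ = -40 kJ/mol.
Tetrahedral e¹ t₂⁰ gives -0.6Δₜ = -0.6 × (4/9) × 99 = -26 kJ/mol.
Subtracting, OSPE = -40 − (-26) = -14 kJ/mol.

-14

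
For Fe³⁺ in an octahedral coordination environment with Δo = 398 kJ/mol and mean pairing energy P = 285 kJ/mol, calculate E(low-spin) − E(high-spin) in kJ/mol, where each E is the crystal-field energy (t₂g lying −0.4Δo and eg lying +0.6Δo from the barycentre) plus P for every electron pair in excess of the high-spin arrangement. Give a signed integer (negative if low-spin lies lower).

Fe sits in group 8; removing 3 electrons leaves Fe³⁺ with 8 − 3 = 5 d electrons.
High-spin: t₂g³ eg², CFSE = 0.0Δo = 0 kJ/mol.
For low-spin the configuration is t₂g⁵ eg⁰: orbital energy -2.0 × 398 = -796 kJ/mol, and 2 additional pairs relative to high-spin add 570 kJ/mol, giving -226 kJ/mol.
Thus E(LS) − E(HS) = -226 kJ/mol.

-226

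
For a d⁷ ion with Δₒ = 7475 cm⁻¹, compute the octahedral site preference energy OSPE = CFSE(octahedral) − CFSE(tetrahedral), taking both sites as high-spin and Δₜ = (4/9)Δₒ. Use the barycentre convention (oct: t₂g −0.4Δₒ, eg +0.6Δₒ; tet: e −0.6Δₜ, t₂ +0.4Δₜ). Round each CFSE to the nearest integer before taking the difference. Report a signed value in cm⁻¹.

Octahedral high-spin t₂g⁵ eg²: CFSE = -0.8 × 7475 = -5980 cm⁻¹.
In a tetrahedral site the filling is e⁴ t₂³: CFSE(tet) = -1.2Δₜ = -1.2 × (4/9)(7475) = -3987 cm⁻¹.
OSPE = -5980 − (-3987) = -1993 cm⁻¹.

-1993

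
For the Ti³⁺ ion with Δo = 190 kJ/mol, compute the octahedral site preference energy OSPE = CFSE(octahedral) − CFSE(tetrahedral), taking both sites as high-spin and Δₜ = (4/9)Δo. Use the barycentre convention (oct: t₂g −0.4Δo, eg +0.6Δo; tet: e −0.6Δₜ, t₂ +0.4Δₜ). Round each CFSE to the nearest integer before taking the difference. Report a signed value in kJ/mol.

-25

Ti sits in group 4; removing 3 electrons leaves Ti³⁺ with 4 − 3 = 1 d electrons.
Octahedral (high-spin): t2g^1 e_g^0, CFSE = 1(−0.4) + 0(+0.6) = -0.4Δo = -0.4 × 190 = -76 kJ/mol.
Tetrahedral: e^1 t2^0, CFSE = 1(−0.6) + 0(+0.4) = -0.6Δₜ = -0.6 × (4/9) × 190 = -51 kJ/mol.
OSPE = CFSE(oct) − CFSE(tet) = -76 − (-51) = -25 kJ/mol.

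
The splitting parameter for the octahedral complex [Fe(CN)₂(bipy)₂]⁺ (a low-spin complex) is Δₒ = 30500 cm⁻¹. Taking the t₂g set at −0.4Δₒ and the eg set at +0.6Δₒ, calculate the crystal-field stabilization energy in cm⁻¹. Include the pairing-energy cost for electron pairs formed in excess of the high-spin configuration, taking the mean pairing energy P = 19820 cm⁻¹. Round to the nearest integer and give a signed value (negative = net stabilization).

Ligand charges: 2×(-1) from CN⁻ and 2×(+0) from bipy sum to -2; with overall charge +1, Fe is +3.
Fe is in group 8, so Fe³⁺ is d⁵ (8 − 3 = 5).
The d⁵ electrons fill as t₂g⁵ eg⁰.
The orbital stabilization is -2.0Δₒ = -2.0 × 30500 = -61000 cm⁻¹.
High-spin d⁵ would be t₂g³ eg² with 0 pairs; low-spin has 2, so 2 excess pairs cost +2P = +39640 cm⁻¹.
Combining: -61000 + 39640 = -21360 cm⁻¹.

-21360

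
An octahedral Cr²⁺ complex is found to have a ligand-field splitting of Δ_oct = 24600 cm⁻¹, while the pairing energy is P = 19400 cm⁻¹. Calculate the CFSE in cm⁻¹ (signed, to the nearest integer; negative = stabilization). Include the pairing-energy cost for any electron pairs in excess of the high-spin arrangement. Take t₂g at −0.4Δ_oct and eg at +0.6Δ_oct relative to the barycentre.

-19960

Cr sits in group 6; removing 2 electrons leaves Cr²⁺ with 6 − 2 = 4 d electrons.
Here Δ_oct > P (24600 > 19400), so the low-spin state is favoured.
Configuration: t₂g⁴ eg⁰.
Orbital CFSE = -1.6Δ_oct = -1.6 × 24600 = -39360 cm⁻¹.
Excess pairs vs high-spin: 1 − 0 = 1; pairing cost = +19400 cm⁻¹.
Net CFSE = -39360 + 19400 = -19960 cm⁻¹.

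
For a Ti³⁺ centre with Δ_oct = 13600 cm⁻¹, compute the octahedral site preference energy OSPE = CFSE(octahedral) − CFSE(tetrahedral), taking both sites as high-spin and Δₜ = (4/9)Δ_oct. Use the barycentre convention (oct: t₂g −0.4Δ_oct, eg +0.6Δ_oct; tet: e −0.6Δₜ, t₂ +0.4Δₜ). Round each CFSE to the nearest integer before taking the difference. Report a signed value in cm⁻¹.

-1813

Group 4 minus oxidation state +3 gives a d¹ configuration for Ti³⁺.
Octahedral (high-spin): t₂g¹ eg⁰, CFSE = 1(−0.4) + 0(+0.6) = -0.4Δ_oct = -0.4 × 13600 = -5440 cm⁻¹.
Tetrahedral: e¹ t₂⁰, CFSE = 1(−0.6) + 0(+0.4) = -0.6Δₜ = -0.6 × (4/9) × 13600 = -3627 cm⁻¹.
OSPE = -5440 − (-3627) = -1813 cm⁻¹.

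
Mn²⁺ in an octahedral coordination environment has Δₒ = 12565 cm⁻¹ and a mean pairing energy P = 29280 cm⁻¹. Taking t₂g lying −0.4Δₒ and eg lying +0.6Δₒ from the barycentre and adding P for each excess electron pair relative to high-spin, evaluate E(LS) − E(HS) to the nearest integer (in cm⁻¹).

33430

Mn is in group 7, so Mn²⁺ is d⁵ (7 − 2 = 5).
High-spin d⁵ fills as t₂g³ eg² with CFSE 3(−0.4) + 2(+0.6) = 0.0Δₒ = 0 cm⁻¹.
Low-spin: t₂g⁵ eg⁰, orbital CFSE = -2.0Δₒ = -25130 cm⁻¹; plus 2 excess pairs × P = +58560 cm⁻¹; total 33430 cm⁻¹.
Thus E(LS) − E(HS) = 33430 cm⁻¹.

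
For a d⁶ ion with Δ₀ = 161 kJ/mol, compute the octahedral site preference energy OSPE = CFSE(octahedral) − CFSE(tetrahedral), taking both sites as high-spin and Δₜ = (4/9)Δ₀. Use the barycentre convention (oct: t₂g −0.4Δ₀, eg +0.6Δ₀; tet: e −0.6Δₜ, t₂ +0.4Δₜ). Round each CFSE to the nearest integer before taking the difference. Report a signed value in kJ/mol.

In an octahedral site d⁶ (HS) is t₂g⁴ eg², giving CFSE(oct) = -0.4Δ₀ = -64 kJ/mol.
In a tetrahedral site the filling is e³ t₂³: CFSE(tet) = -0.6Δₜ = -0.6 × (4/9)(161) = -43 kJ/mol.
Subtracting, OSPE = -64 − (-43) = -21 kJ/mol.

-21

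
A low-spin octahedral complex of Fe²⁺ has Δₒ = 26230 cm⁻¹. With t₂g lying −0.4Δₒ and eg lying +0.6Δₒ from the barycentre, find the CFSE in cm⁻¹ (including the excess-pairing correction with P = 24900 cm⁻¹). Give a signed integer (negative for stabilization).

-13152

Group 8 minus oxidation state +2 gives a d⁶ configuration for Fe²⁺.
The d⁶ electrons fill as t₂g⁶ eg⁰.
CFSE(orbital) = 6×(-0.4Δₒ) + 0×(0.6Δₒ) = -2.4Δₒ; with Δₒ = 26230 cm⁻¹ that is -62952 cm⁻¹.
High-spin d⁶ would be t₂g⁴ eg² with 1 pair; low-spin has 3, so 2 excess pairs cost +2P = +49800 cm⁻¹.
Net CFSE = -62952 + 49800 = -13152 cm⁻¹.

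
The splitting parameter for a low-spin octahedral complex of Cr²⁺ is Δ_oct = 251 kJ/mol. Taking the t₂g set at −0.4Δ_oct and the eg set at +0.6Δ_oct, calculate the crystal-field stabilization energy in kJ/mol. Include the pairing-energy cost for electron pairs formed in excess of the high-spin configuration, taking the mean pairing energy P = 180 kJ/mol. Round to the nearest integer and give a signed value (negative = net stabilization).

Cr sits in group 6; removing 2 electrons leaves Cr²⁺ with 6 − 2 = 4 d electrons.
The d⁴ electrons fill as t₂g⁴ eg⁰.
CFSE(orbital) = 4×(-0.4Δ_oct) + 0×(0.6Δ_oct) = -1.6Δ_oct; with Δ_oct = 251 kJ/mol that is -402 kJ/mol.
Relative to high-spin t₂g³ eg¹ (0 paired), the low-spin configuration has 1 additional pair, contributing +1 × 180 = +180 kJ/mol.
Net CFSE = -402 + 180 = -222 kJ/mol.

-222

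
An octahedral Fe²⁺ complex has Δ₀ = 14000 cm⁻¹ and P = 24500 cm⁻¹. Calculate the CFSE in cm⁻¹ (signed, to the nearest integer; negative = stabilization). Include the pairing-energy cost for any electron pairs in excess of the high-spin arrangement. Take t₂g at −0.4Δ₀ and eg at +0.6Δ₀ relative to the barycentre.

-5600

Fe is in group 8, so Fe²⁺ is d⁶ (8 − 2 = 6).
Here Δ₀ < P (14000 < 24500), so the high-spin state is favoured.
That gives t₂g⁴ eg².
Orbital CFSE = -0.4Δ₀ = -0.4 × 14000 = -5600 cm⁻¹.
High-spin has no excess pairs, so no pairing correction applies.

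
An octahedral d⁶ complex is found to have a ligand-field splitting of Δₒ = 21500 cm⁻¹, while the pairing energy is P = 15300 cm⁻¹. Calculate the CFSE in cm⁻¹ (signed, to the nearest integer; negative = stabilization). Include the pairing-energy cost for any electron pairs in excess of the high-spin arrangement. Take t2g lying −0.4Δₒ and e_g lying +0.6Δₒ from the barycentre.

Δₒ > P, so pairing is preferred: the ground state is low-spin.
That gives t2g^6 e_g^0.
Orbital CFSE = -2.4Δₒ = -2.4 × 21500 = -51600 cm⁻¹.
Excess pairs vs high-spin: 3 − 1 = 2; pairing cost = +30600 cm⁻¹.
Net CFSE = -51600 + 30600 = -21000 cm⁻¹.

-21000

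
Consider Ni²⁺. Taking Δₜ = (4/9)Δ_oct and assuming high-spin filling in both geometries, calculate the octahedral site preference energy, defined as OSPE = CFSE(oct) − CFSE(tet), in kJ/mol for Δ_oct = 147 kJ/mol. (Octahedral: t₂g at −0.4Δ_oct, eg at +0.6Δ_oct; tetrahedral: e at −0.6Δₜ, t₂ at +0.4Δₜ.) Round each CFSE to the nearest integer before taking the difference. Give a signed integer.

-124

Ni sits in group 10; removing 2 electrons leaves Ni²⁺ with 10 − 2 = 8 d electrons.
Octahedral high-spin t2g^6 e_g^2: CFSE = -1.2 × 147 = -176 kJ/mol.
Tetrahedral e^4 t2^4 gives -0.8Δₜ = -0.8 × (4/9) × 147 = -52 kJ/mol.
OSPE = -176 − (-52) = -124 kJ/mol.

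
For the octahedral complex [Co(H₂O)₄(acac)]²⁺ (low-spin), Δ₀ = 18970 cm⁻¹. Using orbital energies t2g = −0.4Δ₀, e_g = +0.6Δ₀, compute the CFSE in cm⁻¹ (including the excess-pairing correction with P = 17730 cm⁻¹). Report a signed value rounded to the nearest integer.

-10068

Ligand charges: 4×(+0) from H₂O and 1×(-1) from acac⁻ sum to -1; with overall charge +2, Co is +3.
Group 9 minus oxidation state +3 gives a d⁶ configuration for Co³⁺.
Electron filling gives t2g^6 e_g^0.
Orbital CFSE = 6(-0.4) + 0(0.6) = -2.4Δ₀ = -2.4 × 18970 = -45528 cm⁻¹.
High-spin d⁶ would be t2g^4 e_g^2 with 1 pair; low-spin has 3, so 2 excess pairs cost +2P = +35460 cm⁻¹.
Net CFSE = -45528 + 35460 = -10068 cm⁻¹.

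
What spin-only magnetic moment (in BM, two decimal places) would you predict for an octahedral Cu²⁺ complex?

1.73 BM

Cu sits in group 11; removing 2 electrons leaves Cu²⁺ with 11 − 2 = 9 d electrons.
For octahedral d⁹ the high- and low-spin configurations coincide.
Configuration: t₂g⁶ eg³ → 1 unpaired electron.
μ(spin-only) = √[1(1+2)] = √3 ≈ 1.73 BM.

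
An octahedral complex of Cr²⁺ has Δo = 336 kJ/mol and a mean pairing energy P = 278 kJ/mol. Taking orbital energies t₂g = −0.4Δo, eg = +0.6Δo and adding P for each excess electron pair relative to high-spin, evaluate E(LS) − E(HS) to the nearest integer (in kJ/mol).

Group 6 minus oxidation state +2 gives a d⁴ configuration for Cr²⁺.
High-spin: t₂g³ eg¹, CFSE = -0.6Δo = -202 kJ/mol.
Low-spin: t₂g⁴ eg⁰, orbital CFSE = -1.6Δo = -538 kJ/mol; plus 1 excess pair × P = +278 kJ/mol; total -260 kJ/mol.
E(LS) − E(HS) = -260 − (-202) = -58 kJ/mol.

-58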